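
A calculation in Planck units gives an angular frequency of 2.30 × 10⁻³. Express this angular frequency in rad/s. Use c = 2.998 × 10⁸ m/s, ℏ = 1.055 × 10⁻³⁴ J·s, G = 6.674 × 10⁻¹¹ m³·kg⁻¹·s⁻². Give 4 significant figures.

One Planck angular frequency: ω_P = √(c⁵/(ℏG)) = 1.855 × 10⁴³ rad/s.
2.30 × 10⁻³ × 1.855 × 10⁴³ rad/s = 4.266 × 10⁴⁰ rad/s

4.266 × 10⁴⁰ rad/s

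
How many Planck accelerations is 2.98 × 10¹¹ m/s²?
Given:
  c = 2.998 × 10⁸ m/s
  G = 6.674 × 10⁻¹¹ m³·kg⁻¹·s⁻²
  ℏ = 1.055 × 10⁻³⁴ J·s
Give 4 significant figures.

Planck acceleration: a_P = √(c⁷/(ℏG)) = 5.560 × 10⁵¹ m/s².
2.98 × 10¹¹ / 5.560 × 10⁵¹ = 5.360 × 10⁻⁴¹

5.360 × 10⁻⁴¹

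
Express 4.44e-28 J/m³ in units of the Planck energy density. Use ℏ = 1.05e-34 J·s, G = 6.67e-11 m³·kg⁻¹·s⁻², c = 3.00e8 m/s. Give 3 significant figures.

Planck energy density: u_P = c⁷/(ℏG²) = 4.68e113 J/m³.
4.44e-28 / 4.68e113 = 9.48e-142

9.48e-142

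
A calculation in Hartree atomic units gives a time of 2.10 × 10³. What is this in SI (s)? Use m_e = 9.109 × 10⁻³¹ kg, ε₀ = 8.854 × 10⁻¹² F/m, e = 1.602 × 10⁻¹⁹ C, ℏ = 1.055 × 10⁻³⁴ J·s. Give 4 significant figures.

5.088 × 10⁻¹⁴ s

One atomic unit of time: τ_au = (4πε₀)²ℏ³/(m_e e⁴) = 2.423 × 10⁻¹⁷ s.
2.10 × 10³ × 2.423 × 10⁻¹⁷ s = 5.088 × 10⁻¹⁴ s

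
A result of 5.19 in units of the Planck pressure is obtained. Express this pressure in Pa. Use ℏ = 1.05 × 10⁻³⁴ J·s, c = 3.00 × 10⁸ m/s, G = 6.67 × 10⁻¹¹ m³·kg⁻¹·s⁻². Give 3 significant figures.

2.43 × 10¹¹⁴ Pa

One Planck pressure: p_P = c⁷/(ℏG²) = 4.68 × 10¹¹³ Pa.
5.19 × 4.68 × 10¹¹³ Pa = 2.43 × 10¹¹⁴ Pa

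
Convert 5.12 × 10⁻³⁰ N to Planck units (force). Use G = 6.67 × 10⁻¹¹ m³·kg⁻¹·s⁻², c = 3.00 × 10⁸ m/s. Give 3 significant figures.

4.22 × 10⁻⁷⁴

Planck force: F_P = c⁴/G = 1.21 × 10⁴⁴ N.
5.12 × 10⁻³⁰ / 1.21 × 10⁴⁴ = 4.22 × 10⁻⁷⁴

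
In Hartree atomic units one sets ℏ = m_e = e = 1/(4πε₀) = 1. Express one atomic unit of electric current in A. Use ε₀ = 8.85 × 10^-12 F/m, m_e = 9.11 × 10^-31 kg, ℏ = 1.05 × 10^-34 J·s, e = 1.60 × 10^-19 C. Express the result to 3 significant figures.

I_au = e E_h/ℏ = m_e e⁵/((4πε₀)²ℏ³)
E_h = 4.38 × 10^-18 J
e·E_h/ℏ = 6.67 × 10^-3 A

6.67 × 10^-3 A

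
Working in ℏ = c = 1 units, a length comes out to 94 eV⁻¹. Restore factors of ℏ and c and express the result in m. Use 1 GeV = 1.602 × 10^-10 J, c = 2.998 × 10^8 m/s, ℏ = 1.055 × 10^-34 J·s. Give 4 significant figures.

1.856 × 10^-5 m

A length is [E]⁻¹ in ℏ=c=1; restore one factor of ℏc.
1 GeV⁻¹ → ℏc × (1 GeV in J)⁻¹ = 1.974 × 10^-16 m.
Convert the energy scale: 94 eV⁻¹ = 9.40 × 10^10 GeV⁻¹.
Result: 9.40 × 10^10 × 1.974 × 10^-16 = 1.856 × 10^-5 m.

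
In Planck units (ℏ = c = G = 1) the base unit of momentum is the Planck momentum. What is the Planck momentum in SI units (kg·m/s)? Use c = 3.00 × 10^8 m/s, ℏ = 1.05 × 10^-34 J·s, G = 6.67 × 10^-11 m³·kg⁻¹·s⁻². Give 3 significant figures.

6.52 kg·m/s

p_P = √(ℏc³/G)
  = √(42.5)
  = 6.52 kg·m/s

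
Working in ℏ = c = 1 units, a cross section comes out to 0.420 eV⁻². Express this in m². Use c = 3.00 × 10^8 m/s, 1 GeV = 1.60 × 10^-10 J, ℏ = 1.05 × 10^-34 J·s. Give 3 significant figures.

1.63 × 10^-14 m²

Area is [L]² = [E]⁻²·(ℏc)²; restore (ℏc)².
1 GeV⁻² → (ℏc)² × (1 GeV in J)⁻² = 3.88 × 10^-32 m².
Convert the energy scale: 0.420 eV⁻² = 4.20 × 10^17 GeV⁻².
Result: 4.20 × 10^17 × 3.88 × 10^-32 = 1.63 × 10^-14 m².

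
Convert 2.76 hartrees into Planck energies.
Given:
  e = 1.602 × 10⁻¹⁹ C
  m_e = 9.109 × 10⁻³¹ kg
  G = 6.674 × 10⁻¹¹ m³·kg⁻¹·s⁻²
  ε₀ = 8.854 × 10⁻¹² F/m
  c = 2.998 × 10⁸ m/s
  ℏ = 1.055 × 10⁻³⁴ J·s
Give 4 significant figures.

6.142 × 10⁻²⁷

hartree: E_h = m_e e⁴/(4πε₀ℏ)² = 4.354 × 10⁻¹⁸ J
Planck energy: E_P = √(ℏc⁵/G) = 1.957 × 10⁹ J
2.76 × 4.354 × 10⁻¹⁸ / 1.957 × 10⁹ = 6.142 × 10⁻²⁷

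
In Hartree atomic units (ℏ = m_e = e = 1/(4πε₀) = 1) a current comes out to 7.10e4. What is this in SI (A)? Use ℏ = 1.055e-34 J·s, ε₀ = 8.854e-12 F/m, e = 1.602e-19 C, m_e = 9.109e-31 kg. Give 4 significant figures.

One atomic unit of electric current: I_au = e E_h/ℏ = m_e e⁵/((4πε₀)²ℏ³) = 6.612e-3 A.
7.10e4 × 6.612e-3 A = 469.4 A

469.4 A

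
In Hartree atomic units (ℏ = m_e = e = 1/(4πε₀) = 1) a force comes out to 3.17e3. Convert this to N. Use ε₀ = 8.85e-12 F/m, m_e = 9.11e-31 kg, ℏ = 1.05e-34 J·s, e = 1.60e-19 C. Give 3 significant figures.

2.64e-4 N

One atomic unit of force: F_au = E_h/a₀ = m_e²e⁶/((4πε₀)³ℏ⁴) = 8.33e-8 N.
3.17e3 × 8.33e-8 N = 2.64e-4 N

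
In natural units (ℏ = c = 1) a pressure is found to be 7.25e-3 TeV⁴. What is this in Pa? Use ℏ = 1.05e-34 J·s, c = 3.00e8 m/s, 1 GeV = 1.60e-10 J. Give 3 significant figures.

1.52e47 Pa

Pressure is [E]/[L]³ = [E]⁴/(ℏc)³.
1 GeV⁴ → 1/(ℏc)³ × (1 GeV in J)⁴ = 2.10e37 Pa.
Convert the energy scale: 7.25e-3 TeV⁴ = 7.25e9 GeV⁴.
Result: 7.25e9 × 2.10e37 = 1.52e47 Pa.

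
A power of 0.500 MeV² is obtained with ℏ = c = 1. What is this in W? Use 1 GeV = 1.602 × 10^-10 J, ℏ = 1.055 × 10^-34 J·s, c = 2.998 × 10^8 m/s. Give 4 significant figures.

1.216 × 10^8 W

Power is [E]/[T] = [E]²/ℏ.
1 GeV² → 1/ℏ × (1 GeV in J)² = 2.433 × 10^14 W.
Convert the energy scale: 0.500 MeV² = 5.00 × 10^-7 GeV².
Result: 5.00 × 10^-7 × 2.433 × 10^14 = 1.216 × 10^8 W.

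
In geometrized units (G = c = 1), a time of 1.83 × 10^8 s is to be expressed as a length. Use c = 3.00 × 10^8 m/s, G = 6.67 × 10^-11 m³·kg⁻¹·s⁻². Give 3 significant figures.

Time → length via c.
1.83 × 10^8 s × (c) = 5.49 × 10^16 m

5.49 × 10^16 m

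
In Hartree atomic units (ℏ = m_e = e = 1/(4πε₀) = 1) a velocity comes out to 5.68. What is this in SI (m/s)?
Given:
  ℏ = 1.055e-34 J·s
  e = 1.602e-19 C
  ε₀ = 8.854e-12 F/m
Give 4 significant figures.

1.242e7 m/s

One atomic unit of velocity: v_au = e²/(4πε₀ℏ) = 2.186e6 m/s.
5.68 × 2.186e6 m/s = 1.242e7 m/s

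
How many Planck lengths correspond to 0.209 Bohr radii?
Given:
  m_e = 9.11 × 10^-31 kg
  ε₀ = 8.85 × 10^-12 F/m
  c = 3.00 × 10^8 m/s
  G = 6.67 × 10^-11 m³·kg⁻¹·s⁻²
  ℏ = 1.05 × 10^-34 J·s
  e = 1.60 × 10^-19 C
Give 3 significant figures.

6.82 × 10^23

Bohr radius: a₀ = 4πε₀ℏ²/(m_e e²) = 5.26 × 10^-11 m
Planck length: ℓ_P = √(ℏG/c³) = 1.61 × 10^-35 m
0.209 × 5.26 × 10^-11 / 1.61 × 10^-35 = 6.82 × 10^23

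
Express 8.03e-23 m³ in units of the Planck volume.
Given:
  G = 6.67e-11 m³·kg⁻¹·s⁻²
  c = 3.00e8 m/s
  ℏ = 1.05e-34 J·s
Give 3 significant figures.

1.92e82

Planck volume: V_P = (ℏG/c³)^(3/2) = 4.18e-105 m³.
8.03e-23 / 4.18e-105 = 1.92e82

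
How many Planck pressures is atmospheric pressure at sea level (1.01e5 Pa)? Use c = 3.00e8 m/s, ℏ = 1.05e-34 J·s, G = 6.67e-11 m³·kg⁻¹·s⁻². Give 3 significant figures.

2.16e-109

Planck pressure: p_P = c⁷/(ℏG²) = 4.68e113 Pa.
1.01e5 / 4.68e113 = 2.16e-109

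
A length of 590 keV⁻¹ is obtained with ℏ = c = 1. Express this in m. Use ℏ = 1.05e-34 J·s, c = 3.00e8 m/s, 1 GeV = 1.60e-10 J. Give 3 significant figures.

1.16e-7 m

A length is [E]⁻¹ in ℏ=c=1; restore one factor of ℏc.
1 GeV⁻¹ → ℏc × (1 GeV in J)⁻¹ = 1.97e-16 m.
Convert the energy scale: 590 keV⁻¹ = 5.90e8 GeV⁻¹.
Result: 5.90e8 × 1.97e-16 = 1.16e-7 m.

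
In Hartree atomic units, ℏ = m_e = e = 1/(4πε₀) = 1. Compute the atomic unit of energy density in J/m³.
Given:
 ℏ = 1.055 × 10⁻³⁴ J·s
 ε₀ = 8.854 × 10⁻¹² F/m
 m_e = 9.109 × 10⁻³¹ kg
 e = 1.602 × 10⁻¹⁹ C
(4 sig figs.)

From ℏ = m_e = e = 1/(4πε₀) = 1 the energy density scale is u_au = E_h/a₀³ = m_e⁴e¹⁰/((4πε₀)⁵ℏ⁸).
E_h = 4.354 × 10⁻¹⁸ J
a₀ = 5.297 × 10⁻¹¹ m
E_h/a₀³ = 2.929 × 10¹³ J/m³

2.929 × 10¹³ J/m³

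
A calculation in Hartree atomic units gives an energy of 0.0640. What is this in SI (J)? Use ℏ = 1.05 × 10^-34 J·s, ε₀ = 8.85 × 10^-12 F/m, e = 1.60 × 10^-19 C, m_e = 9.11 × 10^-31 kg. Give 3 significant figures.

One hartree: E_h = m_e e⁴/(4πε₀ℏ)² = 4.38 × 10^-18 J.
0.0640 × 4.38 × 10^-18 J = 2.80 × 10^-19 J

2.80 × 10^-19 J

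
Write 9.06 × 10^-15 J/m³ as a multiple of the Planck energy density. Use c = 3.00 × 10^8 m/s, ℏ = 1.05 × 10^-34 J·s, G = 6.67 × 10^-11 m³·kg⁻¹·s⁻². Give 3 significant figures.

Planck energy density: u_P = c⁷/(ℏG²) = 4.68 × 10^113 J/m³.
9.06 × 10^-15 / 4.68 × 10^113 = 1.94 × 10^-128

1.94 × 10^-128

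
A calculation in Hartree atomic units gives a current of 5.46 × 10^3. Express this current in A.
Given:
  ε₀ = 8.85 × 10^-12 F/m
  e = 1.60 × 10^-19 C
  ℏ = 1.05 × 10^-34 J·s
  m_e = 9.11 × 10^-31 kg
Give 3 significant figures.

One atomic unit of electric current: I_au = e E_h/ℏ = m_e e⁵/((4πε₀)²ℏ³) = 6.67 × 10^-3 A.
5.46 × 10^3 × 6.67 × 10^-3 A = 36.4 A

36.4 A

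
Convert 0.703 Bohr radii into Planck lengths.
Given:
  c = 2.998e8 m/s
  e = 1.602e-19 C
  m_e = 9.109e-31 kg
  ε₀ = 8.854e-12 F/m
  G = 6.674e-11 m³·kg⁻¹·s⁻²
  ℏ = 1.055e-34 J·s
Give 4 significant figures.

Bohr radius: a₀ = 4πε₀ℏ²/(m_e e²) = 5.297e-11 m
Planck length: ℓ_P = √(ℏG/c³) = 1.616e-35 m
0.703 × 5.297e-11 / 1.616e-35 = 2.304e24

2.304e24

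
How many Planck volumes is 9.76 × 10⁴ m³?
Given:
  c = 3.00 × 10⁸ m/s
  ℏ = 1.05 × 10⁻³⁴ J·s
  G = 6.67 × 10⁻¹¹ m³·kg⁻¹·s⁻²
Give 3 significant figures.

Planck volume: V_P = (ℏG/c³)^(3/2) = 4.18 × 10⁻¹⁰⁵ m³.
9.76 × 10⁴ / 4.18 × 10⁻¹⁰⁵ = 2.34 × 10¹⁰⁹

2.34 × 10¹⁰⁹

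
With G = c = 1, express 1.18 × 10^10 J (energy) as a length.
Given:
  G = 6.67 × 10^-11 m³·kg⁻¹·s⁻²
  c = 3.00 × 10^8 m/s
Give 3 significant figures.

9.72 × 10^-35 m

Energy → length via G/c⁴.
1.18 × 10^10 J × (G/c⁴) = 9.72 × 10^-35 m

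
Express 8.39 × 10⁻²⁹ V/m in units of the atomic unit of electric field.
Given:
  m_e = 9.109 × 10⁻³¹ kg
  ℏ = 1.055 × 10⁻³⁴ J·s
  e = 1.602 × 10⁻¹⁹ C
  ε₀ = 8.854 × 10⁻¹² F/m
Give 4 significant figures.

atomic unit of electric field: E_au = E_h/(e a₀) = m_e²e⁵/((4πε₀)³ℏ⁴) = 5.131 × 10¹¹ V/m.
8.39 × 10⁻²⁹ / 5.131 × 10¹¹ = 1.635 × 10⁻⁴⁰

1.635 × 10⁻⁴⁰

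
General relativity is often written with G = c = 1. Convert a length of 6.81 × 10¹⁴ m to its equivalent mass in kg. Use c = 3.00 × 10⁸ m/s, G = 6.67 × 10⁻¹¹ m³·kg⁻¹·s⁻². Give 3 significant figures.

9.19 × 10⁴¹ kg

Length → mass via c²/G.
6.81 × 10¹⁴ m × (c²/G) = 9.19 × 10⁴¹ kg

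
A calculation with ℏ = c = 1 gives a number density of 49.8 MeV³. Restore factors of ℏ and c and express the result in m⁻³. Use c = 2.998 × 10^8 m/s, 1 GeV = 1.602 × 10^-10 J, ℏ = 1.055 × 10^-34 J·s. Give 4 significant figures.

Number density is [L]⁻³ = [E]³/(ℏc)³.
1 GeV³ → 1/(ℏc)³ × (1 GeV in J)³ = 1.299 × 10^47 m⁻³.
Convert the energy scale: 49.8 MeV³ = 4.98 × 10^-8 GeV³.
Result: 4.98 × 10^-8 × 1.299 × 10^47 = 6.471 × 10^39 m⁻³.

6.471 × 10^39 m⁻³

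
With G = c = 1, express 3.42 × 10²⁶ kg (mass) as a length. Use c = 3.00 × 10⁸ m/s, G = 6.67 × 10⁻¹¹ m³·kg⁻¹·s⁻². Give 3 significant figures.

In G = c = 1 units mass has dimensions of length; the conversion factor is G/c².
3.42 × 10²⁶ kg × (G/c²) = 0.253 m

0.253 m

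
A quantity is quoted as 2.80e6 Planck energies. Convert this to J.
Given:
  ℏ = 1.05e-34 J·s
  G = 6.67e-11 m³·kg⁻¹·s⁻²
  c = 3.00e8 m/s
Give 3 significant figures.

5.48e15 J

One Planck energy: E_P = √(ℏc⁵/G) = 1.96e9 J.
2.80e6 × 1.96e9 J = 5.48e15 J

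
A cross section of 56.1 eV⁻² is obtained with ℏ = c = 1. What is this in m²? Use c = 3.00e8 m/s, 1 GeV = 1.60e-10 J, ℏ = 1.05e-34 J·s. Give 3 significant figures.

Area is [L]² = [E]⁻²·(ℏc)²; restore (ℏc)².
1 GeV⁻² → (ℏc)² × (1 GeV in J)⁻² = 3.88e-32 m².
Convert the energy scale: 56.1 eV⁻² = 5.61e19 GeV⁻².
Result: 5.61e19 × 3.88e-32 = 2.17e-12 m².

2.17e-12 m²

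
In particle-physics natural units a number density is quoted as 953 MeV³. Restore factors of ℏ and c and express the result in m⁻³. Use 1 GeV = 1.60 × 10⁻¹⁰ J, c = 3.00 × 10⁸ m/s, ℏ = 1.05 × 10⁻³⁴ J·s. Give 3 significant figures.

Number density is [L]⁻³ = [E]³/(ℏc)³.
1 GeV³ → 1/(ℏc)³ × (1 GeV in J)³ = 1.31 × 10⁴⁷ m⁻³.
Convert the energy scale: 953 MeV³ = 9.53 × 10⁻⁷ GeV³.
Result: 9.53 × 10⁻⁷ × 1.31 × 10⁴⁷ = 1.25 × 10⁴¹ m⁻³.

1.25 × 10⁴¹ m⁻³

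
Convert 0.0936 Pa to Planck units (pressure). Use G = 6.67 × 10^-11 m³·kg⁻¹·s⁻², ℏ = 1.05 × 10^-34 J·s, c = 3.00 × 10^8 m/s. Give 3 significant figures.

2.00 × 10^-115

Planck pressure: p_P = c⁷/(ℏG²) = 4.68 × 10^113 Pa.
0.0936 / 4.68 × 10^113 = 2.00 × 10^-115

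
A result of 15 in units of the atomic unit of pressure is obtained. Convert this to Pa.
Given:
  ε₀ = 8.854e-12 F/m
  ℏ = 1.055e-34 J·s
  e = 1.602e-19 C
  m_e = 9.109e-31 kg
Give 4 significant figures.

One atomic unit of pressure: P_au = E_h/a₀³ = m_e⁴e¹⁰/((4πε₀)⁵ℏ⁸) = 2.929e13 Pa.
15 × 2.929e13 Pa = 4.394e14 Pa

4.394e14 Pa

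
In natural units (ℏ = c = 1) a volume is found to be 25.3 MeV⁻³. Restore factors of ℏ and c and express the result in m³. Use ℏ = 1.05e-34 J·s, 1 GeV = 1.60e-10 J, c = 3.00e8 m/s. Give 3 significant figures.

Volume is [L]³ = [E]⁻³·(ℏc)³.
1 GeV⁻³ → (ℏc)³ × (1 GeV in J)⁻³ = 7.63e-48 m³.
Convert the energy scale: 25.3 MeV⁻³ = 2.53e10 GeV⁻³.
Result: 2.53e10 × 7.63e-48 = 1.93e-37 m³.

1.93e-37 m³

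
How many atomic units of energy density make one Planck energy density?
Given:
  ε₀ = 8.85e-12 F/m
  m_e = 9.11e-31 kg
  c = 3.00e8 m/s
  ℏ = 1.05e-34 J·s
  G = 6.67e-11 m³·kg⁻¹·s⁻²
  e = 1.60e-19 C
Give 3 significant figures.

1.55e100

Planck energy density: u_P = c⁷/(ℏG²) = 4.68e113 J/m³
atomic unit of energy density: u_au = E_h/a₀³ = m_e⁴e¹⁰/((4πε₀)⁵ℏ⁸) = 3.01e13 J/m³
ratio = 4.68e113 / 3.01e13 = 1.55e100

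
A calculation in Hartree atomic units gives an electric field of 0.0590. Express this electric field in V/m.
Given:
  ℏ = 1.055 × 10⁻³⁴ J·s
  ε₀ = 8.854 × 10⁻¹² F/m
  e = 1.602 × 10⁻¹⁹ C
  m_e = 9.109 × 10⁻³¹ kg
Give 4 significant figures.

3.027 × 10¹⁰ V/m

One atomic unit of electric field: E_au = E_h/(e a₀) = m_e²e⁵/((4πε₀)³ℏ⁴) = 5.131 × 10¹¹ V/m.
0.0590 × 5.131 × 10¹¹ V/m = 3.027 × 10¹⁰ V/m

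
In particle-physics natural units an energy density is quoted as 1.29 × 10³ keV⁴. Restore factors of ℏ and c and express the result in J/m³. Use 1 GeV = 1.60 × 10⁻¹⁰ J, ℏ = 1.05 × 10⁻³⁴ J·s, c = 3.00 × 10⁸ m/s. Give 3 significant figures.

2.70 × 10¹⁶ J/m³

[E]/[L]³ = [E]⁴/(ℏc)³; restore (ℏc)⁻³.
1 GeV⁴ → 1/(ℏc)³ × (1 GeV in J)⁴ = 2.10 × 10³⁷ J/m³.
Convert the energy scale: 1.29 × 10³ keV⁴ = 1.29 × 10⁻²¹ GeV⁴.
Result: 1.29 × 10⁻²¹ × 2.10 × 10³⁷ = 2.70 × 10¹⁶ J/m³.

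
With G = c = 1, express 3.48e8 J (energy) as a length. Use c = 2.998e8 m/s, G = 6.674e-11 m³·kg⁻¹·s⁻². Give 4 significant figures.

2.875e-36 m

Energy → length via G/c⁴.
3.48e8 J × (G/c⁴) = 2.875e-36 m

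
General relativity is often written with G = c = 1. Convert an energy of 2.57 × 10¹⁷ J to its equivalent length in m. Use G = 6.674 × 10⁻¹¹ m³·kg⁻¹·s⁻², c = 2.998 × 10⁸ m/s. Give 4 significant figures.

Energy → length via G/c⁴.
2.57 × 10¹⁷ J × (G/c⁴) = 2.123 × 10⁻²⁷ m

2.123 × 10⁻²⁷ m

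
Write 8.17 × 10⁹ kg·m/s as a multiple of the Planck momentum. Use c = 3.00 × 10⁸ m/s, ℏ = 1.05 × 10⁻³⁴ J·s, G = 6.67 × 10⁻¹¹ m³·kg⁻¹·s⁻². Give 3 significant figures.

1.25 × 10⁹

Planck momentum: p_P = √(ℏc³/G) = 6.52 kg·m/s.
8.17 × 10⁹ / 6.52 = 1.25 × 10⁹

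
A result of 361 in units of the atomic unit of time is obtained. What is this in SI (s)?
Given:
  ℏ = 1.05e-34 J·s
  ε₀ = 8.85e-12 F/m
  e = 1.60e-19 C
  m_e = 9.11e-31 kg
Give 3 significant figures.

One atomic unit of time: τ_au = (4πε₀)²ℏ³/(m_e e⁴) = 2.40e-17 s.
361 × 2.40e-17 s = 8.66e-15 s

8.66e-15 s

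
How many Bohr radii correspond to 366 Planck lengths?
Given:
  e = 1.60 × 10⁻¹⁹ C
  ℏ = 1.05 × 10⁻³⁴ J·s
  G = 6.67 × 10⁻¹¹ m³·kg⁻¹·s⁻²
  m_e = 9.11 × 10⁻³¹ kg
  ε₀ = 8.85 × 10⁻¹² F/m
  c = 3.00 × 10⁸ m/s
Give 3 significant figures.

1.12 × 10⁻²²

Planck length: ℓ_P = √(ℏG/c³) = 1.61 × 10⁻³⁵ m
Bohr radius: a₀ = 4πε₀ℏ²/(m_e e²) = 5.26 × 10⁻¹¹ m
366 × 1.61 × 10⁻³⁵ / 5.26 × 10⁻¹¹ = 1.12 × 10⁻²²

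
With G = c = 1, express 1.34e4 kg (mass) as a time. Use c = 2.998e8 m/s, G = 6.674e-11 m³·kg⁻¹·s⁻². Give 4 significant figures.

Mass → time via G/c³.
1.34e4 kg × (G/c³) = 3.319e-32 s

3.319e-32 s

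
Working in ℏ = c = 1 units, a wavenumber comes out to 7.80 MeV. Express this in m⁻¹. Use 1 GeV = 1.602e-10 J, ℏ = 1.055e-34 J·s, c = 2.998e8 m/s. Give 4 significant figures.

Inverse length is [E]/(ℏc).
1 GeV → 1/(ℏc) × (1 GeV in J) = 5.065e15 m⁻¹.
Convert the energy scale: 7.80 MeV = 7.80e-3 GeV.
Result: 7.80e-3 × 5.065e15 = 3.951e13 m⁻¹.

3.951e13 m⁻¹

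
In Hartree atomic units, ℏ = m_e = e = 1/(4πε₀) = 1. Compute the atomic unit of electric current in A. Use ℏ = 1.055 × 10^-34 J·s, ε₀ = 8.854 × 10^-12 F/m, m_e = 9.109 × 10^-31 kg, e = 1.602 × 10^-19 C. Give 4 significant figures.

6.612 × 10^-3 A

From ℏ = m_e = e = 1/(4πε₀) = 1 the current scale is I_au = e E_h/ℏ = m_e e⁵/((4πε₀)²ℏ³).
E_h = 4.354 × 10^-18 J
e·E_h/ℏ = 6.612 × 10^-3 A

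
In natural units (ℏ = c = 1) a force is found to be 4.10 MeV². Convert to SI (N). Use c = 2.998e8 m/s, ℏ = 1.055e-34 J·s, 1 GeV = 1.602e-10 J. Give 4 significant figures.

3.327 N

Force is [E]/[L] = [E]²/(ℏc); restore (ℏc)⁻¹.
1 GeV² → 1/(ℏc) × (1 GeV in J)² = 8.114e5 N.
Convert the energy scale: 4.10 MeV² = 4.10e-6 GeV².
Result: 4.10e-6 × 8.114e5 = 3.327 N.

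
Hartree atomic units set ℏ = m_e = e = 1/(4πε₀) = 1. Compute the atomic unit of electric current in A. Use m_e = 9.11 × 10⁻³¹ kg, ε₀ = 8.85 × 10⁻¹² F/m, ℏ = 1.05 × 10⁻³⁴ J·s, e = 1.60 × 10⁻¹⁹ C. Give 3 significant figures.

6.67 × 10⁻³ A

Dimensional analysis gives I_au = e E_h/ℏ = m_e e⁵/((4πε₀)²ℏ³).
E_h = 4.38 × 10⁻¹⁸ J
e·E_h/ℏ = 6.67 × 10⁻³ A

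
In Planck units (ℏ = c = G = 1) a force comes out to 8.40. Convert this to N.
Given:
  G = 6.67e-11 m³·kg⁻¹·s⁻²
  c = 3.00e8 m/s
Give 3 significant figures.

One Planck force: F_P = c⁴/G = 1.21e44 N.
8.40 × 1.21e44 N = 1.02e45 N

1.02e45 N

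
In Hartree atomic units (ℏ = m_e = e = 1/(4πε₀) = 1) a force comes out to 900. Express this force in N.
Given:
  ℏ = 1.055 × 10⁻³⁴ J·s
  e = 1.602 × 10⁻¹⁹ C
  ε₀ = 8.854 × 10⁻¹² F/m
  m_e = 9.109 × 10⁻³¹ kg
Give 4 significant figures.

7.398 × 10⁻⁵ N

One atomic unit of force: F_au = E_h/a₀ = m_e²e⁶/((4πε₀)³ℏ⁴) = 8.220 × 10⁻⁸ N.
900 × 8.220 × 10⁻⁸ N = 7.398 × 10⁻⁵ N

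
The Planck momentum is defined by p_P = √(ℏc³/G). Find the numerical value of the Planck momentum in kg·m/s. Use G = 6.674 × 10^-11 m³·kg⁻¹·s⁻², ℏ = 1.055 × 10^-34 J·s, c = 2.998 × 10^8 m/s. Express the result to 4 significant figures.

6.527 kg·m/s

p_P = √(ℏc³/G)
  = √(42.60)
  = 6.527 kg·m/s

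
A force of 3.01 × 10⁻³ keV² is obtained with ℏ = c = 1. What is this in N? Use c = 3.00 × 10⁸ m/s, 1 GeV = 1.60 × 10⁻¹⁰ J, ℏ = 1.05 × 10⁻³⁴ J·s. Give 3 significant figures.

Force is [E]/[L] = [E]²/(ℏc); restore (ℏc)⁻¹.
1 GeV² → 1/(ℏc) × (1 GeV in J)² = 8.13 × 10⁵ N.
Convert the energy scale: 3.01 × 10⁻³ keV² = 3.01 × 10⁻¹⁵ GeV².
Result: 3.01 × 10⁻¹⁵ × 8.13 × 10⁵ = 2.45 × 10⁻⁹ N.

2.45 × 10⁻⁹ N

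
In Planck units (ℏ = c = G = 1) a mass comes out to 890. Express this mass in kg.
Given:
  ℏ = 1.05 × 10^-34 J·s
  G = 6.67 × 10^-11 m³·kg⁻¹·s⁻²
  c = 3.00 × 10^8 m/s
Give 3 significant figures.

1.93 × 10^-5 kg

One Planck mass: m_P = √(ℏc/G) = 2.17 × 10^-8 kg.
890 × 2.17 × 10^-8 kg = 1.93 × 10^-5 kg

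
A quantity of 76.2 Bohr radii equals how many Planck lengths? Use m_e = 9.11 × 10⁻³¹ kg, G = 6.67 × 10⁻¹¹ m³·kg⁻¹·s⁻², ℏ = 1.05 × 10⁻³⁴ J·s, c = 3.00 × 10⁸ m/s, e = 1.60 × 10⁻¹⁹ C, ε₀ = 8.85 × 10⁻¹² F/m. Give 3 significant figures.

Bohr radius: a₀ = 4πε₀ℏ²/(m_e e²) = 5.26 × 10⁻¹¹ m
Planck length: ℓ_P = √(ℏG/c³) = 1.61 × 10⁻³⁵ m
76.2 × 5.26 × 10⁻¹¹ / 1.61 × 10⁻³⁵ = 2.49 × 10²⁶

2.49 × 10²⁶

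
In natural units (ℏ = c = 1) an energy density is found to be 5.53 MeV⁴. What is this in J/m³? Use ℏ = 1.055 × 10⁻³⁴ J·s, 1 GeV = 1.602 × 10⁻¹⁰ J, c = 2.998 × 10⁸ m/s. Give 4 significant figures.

1.151 × 10²⁶ J/m³

[E]/[L]³ = [E]⁴/(ℏc)³; restore (ℏc)⁻³.
1 GeV⁴ → 1/(ℏc)³ × (1 GeV in J)⁴ = 2.082 × 10³⁷ J/m³.
Convert the energy scale: 5.53 MeV⁴ = 5.53 × 10⁻¹² GeV⁴.
Result: 5.53 × 10⁻¹² × 2.082 × 10³⁷ = 1.151 × 10²⁶ J/m³.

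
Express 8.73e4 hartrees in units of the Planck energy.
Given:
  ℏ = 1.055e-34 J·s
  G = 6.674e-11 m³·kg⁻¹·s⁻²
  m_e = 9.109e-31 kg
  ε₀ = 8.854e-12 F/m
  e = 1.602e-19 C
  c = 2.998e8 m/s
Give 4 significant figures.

hartree: E_h = m_e e⁴/(4πε₀ℏ)² = 4.354e-18 J
Planck energy: E_P = √(ℏc⁵/G) = 1.957e9 J
8.73e4 × 4.354e-18 / 1.957e9 = 1.943e-22

1.943e-22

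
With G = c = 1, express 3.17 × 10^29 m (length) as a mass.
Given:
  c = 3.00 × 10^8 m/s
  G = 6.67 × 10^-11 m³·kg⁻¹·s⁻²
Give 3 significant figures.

Length → mass via c²/G.
3.17 × 10^29 m × (c²/G) = 4.28 × 10^56 kg

4.28 × 10^56 kg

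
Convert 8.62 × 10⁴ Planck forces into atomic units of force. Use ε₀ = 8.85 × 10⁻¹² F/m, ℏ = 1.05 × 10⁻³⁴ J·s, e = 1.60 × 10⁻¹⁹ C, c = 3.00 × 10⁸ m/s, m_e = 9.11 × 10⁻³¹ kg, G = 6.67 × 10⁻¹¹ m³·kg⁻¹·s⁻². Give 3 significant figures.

1.26 × 10⁵⁶

Planck force: F_P = c⁴/G = 1.21 × 10⁴⁴ N
atomic unit of force: F_au = E_h/a₀ = m_e²e⁶/((4πε₀)³ℏ⁴) = 8.33 × 10⁻⁸ N
8.62 × 10⁴ × 1.21 × 10⁴⁴ / 8.33 × 10⁻⁸ = 1.26 × 10⁵⁶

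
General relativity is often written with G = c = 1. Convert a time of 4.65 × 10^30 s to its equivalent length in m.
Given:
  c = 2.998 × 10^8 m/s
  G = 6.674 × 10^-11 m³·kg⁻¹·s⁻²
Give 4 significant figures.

Time → length via c.
4.65 × 10^30 s × (c) = 1.394 × 10^39 m

1.394 × 10^39 m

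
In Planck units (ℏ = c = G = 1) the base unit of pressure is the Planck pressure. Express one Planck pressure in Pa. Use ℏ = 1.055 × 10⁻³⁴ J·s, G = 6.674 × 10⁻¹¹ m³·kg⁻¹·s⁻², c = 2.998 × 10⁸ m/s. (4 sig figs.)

4.632 × 10¹¹³ Pa

p_P = c⁷/(ℏG²)
  = 2.177 × 10⁵⁹ / 4.699 × 10⁻⁵⁵
  = 4.632 × 10¹¹³ Pa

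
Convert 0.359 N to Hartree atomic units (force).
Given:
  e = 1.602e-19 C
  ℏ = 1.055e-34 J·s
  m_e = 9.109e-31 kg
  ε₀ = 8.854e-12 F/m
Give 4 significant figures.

4.368e6

atomic unit of force: F_au = E_h/a₀ = m_e²e⁶/((4πε₀)³ℏ⁴) = 8.220e-8 N.
0.359 / 8.220e-8 = 4.368e6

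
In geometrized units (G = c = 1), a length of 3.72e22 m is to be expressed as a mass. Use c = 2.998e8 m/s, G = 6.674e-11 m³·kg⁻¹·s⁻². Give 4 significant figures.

Length → mass via c²/G.
3.72e22 m × (c²/G) = 5.010e49 kg

5.010e49 kg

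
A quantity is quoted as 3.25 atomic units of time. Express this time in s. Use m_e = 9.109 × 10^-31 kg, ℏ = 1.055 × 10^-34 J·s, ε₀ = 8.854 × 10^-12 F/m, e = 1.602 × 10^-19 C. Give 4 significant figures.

7.874 × 10^-17 s

One atomic unit of time: τ_au = (4πε₀)²ℏ³/(m_e e⁴) = 2.423 × 10^-17 s.
3.25 × 2.423 × 10^-17 s = 7.874 × 10^-17 s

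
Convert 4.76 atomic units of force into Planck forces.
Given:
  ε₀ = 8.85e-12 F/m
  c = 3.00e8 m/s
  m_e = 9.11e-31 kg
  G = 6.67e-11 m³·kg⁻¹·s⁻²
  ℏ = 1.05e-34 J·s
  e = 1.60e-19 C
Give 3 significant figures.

atomic unit of force: F_au = E_h/a₀ = m_e²e⁶/((4πε₀)³ℏ⁴) = 8.33e-8 N
Planck force: F_P = c⁴/G = 1.21e44 N
4.76 × 8.33e-8 / 1.21e44 = 3.26e-51

3.26e-51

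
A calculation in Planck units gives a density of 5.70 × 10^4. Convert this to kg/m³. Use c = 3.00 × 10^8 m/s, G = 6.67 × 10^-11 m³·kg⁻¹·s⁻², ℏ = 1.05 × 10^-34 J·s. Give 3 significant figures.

2.97 × 10^101 kg/m³

One Planck density: ρ_P = c⁵/(ℏG²) = 5.20 × 10^96 kg/m³.
5.70 × 10^4 × 5.20 × 10^96 kg/m³ = 2.97 × 10^101 kg/m³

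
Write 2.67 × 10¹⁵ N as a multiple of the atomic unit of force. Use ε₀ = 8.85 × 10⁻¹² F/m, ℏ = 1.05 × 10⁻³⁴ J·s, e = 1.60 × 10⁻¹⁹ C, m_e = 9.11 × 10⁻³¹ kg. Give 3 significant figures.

atomic unit of force: F_au = E_h/a₀ = m_e²e⁶/((4πε₀)³ℏ⁴) = 8.33 × 10⁻⁸ N.
2.67 × 10¹⁵ / 8.33 × 10⁻⁸ = 3.21 × 10²²

3.21 × 10²²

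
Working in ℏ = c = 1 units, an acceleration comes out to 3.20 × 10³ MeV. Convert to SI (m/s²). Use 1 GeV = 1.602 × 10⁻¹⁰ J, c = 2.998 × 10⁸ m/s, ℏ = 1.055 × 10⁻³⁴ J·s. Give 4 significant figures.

1.457 × 10³³ m/s²

Acceleration is [L]/[T]² = c·[E]/ℏ.
1 GeV → c/ℏ × (1 GeV in J) = 4.552 × 10³² m/s².
Convert the energy scale: 3.20 × 10³ MeV = 3.20 GeV.
Result: 3.20 × 4.552 × 10³² = 1.457 × 10³³ m/s².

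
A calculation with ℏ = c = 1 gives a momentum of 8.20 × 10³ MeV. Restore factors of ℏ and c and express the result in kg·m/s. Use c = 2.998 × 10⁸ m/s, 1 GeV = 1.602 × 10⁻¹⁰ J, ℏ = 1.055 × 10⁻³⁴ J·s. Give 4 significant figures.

4.382 × 10⁻¹⁸ kg·m/s

Momentum is [E]/c; divide by c.
1 GeV → 1/c × (1 GeV in J) = 5.344 × 10⁻¹⁹ kg·m/s.
Convert the energy scale: 8.20 × 10³ MeV = 8.20 GeV.
Result: 8.20 × 5.344 × 10⁻¹⁹ = 4.382 × 10⁻¹⁸ kg·m/s.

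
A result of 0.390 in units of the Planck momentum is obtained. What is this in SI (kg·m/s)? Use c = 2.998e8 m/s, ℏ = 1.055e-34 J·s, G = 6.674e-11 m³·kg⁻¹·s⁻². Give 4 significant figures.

One Planck momentum: p_P = √(ℏc³/G) = 6.527 kg·m/s.
0.390 × 6.527 kg·m/s = 2.545 kg·m/s

2.545 kg·m/s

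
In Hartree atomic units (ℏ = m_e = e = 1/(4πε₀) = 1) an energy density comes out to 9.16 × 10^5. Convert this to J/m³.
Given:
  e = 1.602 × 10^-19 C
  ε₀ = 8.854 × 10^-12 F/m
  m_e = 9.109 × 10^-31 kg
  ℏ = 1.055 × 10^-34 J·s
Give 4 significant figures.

One atomic unit of energy density: u_au = E_h/a₀³ = m_e⁴e¹⁰/((4πε₀)⁵ℏ⁸) = 2.929 × 10^13 J/m³.
9.16 × 10^5 × 2.929 × 10^13 J/m³ = 2.683 × 10^19 J/m³

2.683 × 10^19 J/m³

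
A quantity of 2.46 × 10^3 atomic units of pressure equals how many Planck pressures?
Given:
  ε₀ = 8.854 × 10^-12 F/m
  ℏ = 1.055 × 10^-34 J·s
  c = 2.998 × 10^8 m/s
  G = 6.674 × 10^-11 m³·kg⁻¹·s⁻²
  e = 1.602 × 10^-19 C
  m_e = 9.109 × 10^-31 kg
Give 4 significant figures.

atomic unit of pressure: P_au = E_h/a₀³ = m_e⁴e¹⁰/((4πε₀)⁵ℏ⁸) = 2.929 × 10^13 Pa
Planck pressure: p_P = c⁷/(ℏG²) = 4.632 × 10^113 Pa
2.46 × 10^3 × 2.929 × 10^13 / 4.632 × 10^113 = 1.556 × 10^-97

1.556 × 10^-97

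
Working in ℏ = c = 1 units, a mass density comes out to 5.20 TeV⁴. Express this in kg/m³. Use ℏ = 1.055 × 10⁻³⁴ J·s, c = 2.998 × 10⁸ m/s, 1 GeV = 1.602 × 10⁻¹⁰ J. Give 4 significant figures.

Mass density is [E]/(c²[L]³) = [E]⁴/(ℏ³c⁵).
1 GeV⁴ → 1/(ℏ³c⁵) × (1 GeV in J)⁴ = 2.316 × 10²⁰ kg/m³.
Convert the energy scale: 5.20 TeV⁴ = 5.20 × 10¹² GeV⁴.
Result: 5.20 × 10¹² × 2.316 × 10²⁰ = 1.204 × 10³³ kg/m³.

1.204 × 10³³ kg/m³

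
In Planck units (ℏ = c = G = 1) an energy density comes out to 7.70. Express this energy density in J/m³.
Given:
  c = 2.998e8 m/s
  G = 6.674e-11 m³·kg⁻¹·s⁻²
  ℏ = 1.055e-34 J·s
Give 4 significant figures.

One Planck energy density: u_P = c⁷/(ℏG²) = 4.632e113 J/m³.
7.70 × 4.632e113 J/m³ = 3.567e114 J/m³

3.567e114 J/m³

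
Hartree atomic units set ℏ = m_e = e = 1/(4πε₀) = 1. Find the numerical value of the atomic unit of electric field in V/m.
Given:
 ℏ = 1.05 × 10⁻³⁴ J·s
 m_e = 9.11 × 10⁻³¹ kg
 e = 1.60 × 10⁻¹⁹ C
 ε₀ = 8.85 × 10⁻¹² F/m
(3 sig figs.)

5.20 × 10¹¹ V/m

The unique combination of the constants set to 1 with dimensions of electric field is E_au = E_h/(e a₀) = m_e²e⁵/((4πε₀)³ℏ⁴).
E_h = 4.38 × 10⁻¹⁸ J
a₀ = 5.26 × 10⁻¹¹ m
E_h/(e·a₀) = 5.20 × 10¹¹ V/m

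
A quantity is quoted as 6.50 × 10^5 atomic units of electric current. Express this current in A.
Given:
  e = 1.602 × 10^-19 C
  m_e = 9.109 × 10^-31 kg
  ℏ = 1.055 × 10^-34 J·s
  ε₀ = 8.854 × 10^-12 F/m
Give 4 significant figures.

One atomic unit of electric current: I_au = e E_h/ℏ = m_e e⁵/((4πε₀)²ℏ³) = 6.612 × 10^-3 A.
6.50 × 10^5 × 6.612 × 10^-3 A = 4.298 × 10^3 A

4.298 × 10^3 A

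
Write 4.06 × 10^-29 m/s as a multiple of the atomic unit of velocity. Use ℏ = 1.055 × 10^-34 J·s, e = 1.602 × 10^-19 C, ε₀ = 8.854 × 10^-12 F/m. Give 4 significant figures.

1.857 × 10^-35

atomic unit of velocity: v_au = e²/(4πε₀ℏ) = 2.186 × 10^6 m/s.
4.06 × 10^-29 / 2.186 × 10^6 = 1.857 × 10^-35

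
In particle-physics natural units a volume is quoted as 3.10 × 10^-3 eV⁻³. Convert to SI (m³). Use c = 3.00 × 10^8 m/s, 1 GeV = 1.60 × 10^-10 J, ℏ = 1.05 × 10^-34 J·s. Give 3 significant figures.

Volume is [L]³ = [E]⁻³·(ℏc)³.
1 GeV⁻³ → (ℏc)³ × (1 GeV in J)⁻³ = 7.63 × 10^-48 m³.
Convert the energy scale: 3.10 × 10^-3 eV⁻³ = 3.10 × 10^24 GeV⁻³.
Result: 3.10 × 10^24 × 7.63 × 10^-48 = 2.37 × 10^-23 m³.

2.37 × 10^-23 m³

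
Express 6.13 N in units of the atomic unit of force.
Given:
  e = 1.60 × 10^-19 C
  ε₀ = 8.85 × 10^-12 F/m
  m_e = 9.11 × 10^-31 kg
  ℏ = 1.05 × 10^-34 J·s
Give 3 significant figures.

7.36 × 10^7

atomic unit of force: F_au = E_h/a₀ = m_e²e⁶/((4πε₀)³ℏ⁴) = 8.33 × 10^-8 N.
6.13 / 8.33 × 10^-8 = 7.36 × 10^7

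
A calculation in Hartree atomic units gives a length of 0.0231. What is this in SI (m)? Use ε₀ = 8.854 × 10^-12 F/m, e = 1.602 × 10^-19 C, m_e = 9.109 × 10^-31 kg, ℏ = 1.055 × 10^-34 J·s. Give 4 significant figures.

1.224 × 10^-12 m

One Bohr radius: a₀ = 4πε₀ℏ²/(m_e e²) = 5.297 × 10^-11 m.
0.0231 × 5.297 × 10^-11 m = 1.224 × 10^-12 m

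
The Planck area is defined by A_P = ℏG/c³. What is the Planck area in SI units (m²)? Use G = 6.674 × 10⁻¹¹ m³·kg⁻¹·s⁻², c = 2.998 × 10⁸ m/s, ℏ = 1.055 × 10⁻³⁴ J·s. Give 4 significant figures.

2.613 × 10⁻⁷⁰ m²

A_P = ℏG/c³
  = 7.041 × 10⁻⁴⁵ / 2.695 × 10²⁵
  = 2.613 × 10⁻⁷⁰ m²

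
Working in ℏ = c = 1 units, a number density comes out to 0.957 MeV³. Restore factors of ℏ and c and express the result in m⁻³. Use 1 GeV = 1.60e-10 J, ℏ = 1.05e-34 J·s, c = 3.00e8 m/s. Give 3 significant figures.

1.25e38 m⁻³

Number density is [L]⁻³ = [E]³/(ℏc)³.
1 GeV³ → 1/(ℏc)³ × (1 GeV in J)³ = 1.31e47 m⁻³.
Convert the energy scale: 0.957 MeV³ = 9.57e-10 GeV³.
Result: 9.57e-10 × 1.31e47 = 1.25e38 m⁻³.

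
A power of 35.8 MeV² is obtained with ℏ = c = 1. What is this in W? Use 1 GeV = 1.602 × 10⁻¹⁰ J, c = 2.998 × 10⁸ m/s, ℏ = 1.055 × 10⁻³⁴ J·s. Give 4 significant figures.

Power is [E]/[T] = [E]²/ℏ.
1 GeV² → 1/ℏ × (1 GeV in J)² = 2.433 × 10¹⁴ W.
Convert the energy scale: 35.8 MeV² = 3.58 × 10⁻⁵ GeV².
Result: 3.58 × 10⁻⁵ × 2.433 × 10¹⁴ = 8.709 × 10⁹ W.

8.709 × 10⁹ W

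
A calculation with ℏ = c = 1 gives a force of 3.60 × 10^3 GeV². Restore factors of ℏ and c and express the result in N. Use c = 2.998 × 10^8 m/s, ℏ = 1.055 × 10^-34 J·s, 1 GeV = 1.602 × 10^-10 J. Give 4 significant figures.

2.921 × 10^9 N

Force is [E]/[L] = [E]²/(ℏc); restore (ℏc)⁻¹.
1 GeV² → 1/(ℏc) × (1 GeV in J)² = 8.114 × 10^5 N.
Result: 3.60 × 10^3 × 8.114 × 10^5 = 2.921 × 10^9 N.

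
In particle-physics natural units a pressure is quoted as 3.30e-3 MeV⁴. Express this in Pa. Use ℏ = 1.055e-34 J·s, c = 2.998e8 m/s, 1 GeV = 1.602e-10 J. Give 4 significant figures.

6.869e22 Pa

Pressure is [E]/[L]³ = [E]⁴/(ℏc)³.
1 GeV⁴ → 1/(ℏc)³ × (1 GeV in J)⁴ = 2.082e37 Pa.
Convert the energy scale: 3.30e-3 MeV⁴ = 3.30e-15 GeV⁴.
Result: 3.30e-15 × 2.082e37 = 6.869e22 Pa.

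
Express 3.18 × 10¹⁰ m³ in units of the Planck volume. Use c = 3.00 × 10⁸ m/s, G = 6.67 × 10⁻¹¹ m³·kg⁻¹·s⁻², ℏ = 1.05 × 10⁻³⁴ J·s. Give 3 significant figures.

Planck volume: V_P = (ℏG/c³)^(3/2) = 4.18 × 10⁻¹⁰⁵ m³.
3.18 × 10¹⁰ / 4.18 × 10⁻¹⁰⁵ = 7.61 × 10¹¹⁴

7.61 × 10¹¹⁴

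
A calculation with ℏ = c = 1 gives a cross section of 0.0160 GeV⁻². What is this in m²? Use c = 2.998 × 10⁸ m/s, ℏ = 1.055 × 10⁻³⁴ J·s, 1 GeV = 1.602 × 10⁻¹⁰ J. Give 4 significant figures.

6.237 × 10⁻³⁴ m²

Area is [L]² = [E]⁻²·(ℏc)²; restore (ℏc)².
1 GeV⁻² → (ℏc)² × (1 GeV in J)⁻² = 3.898 × 10⁻³² m².
Result: 0.0160 × 3.898 × 10⁻³² = 6.237 × 10⁻³⁴ m².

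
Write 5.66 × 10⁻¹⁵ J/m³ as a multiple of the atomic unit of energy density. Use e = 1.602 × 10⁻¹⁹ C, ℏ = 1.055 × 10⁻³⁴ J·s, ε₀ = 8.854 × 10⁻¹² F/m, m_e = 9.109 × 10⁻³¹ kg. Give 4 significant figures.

1.932 × 10⁻²⁸

atomic unit of energy density: u_au = E_h/a₀³ = m_e⁴e¹⁰/((4πε₀)⁵ℏ⁸) = 2.929 × 10¹³ J/m³.
5.66 × 10⁻¹⁵ / 2.929 × 10¹³ = 1.932 × 10⁻²⁸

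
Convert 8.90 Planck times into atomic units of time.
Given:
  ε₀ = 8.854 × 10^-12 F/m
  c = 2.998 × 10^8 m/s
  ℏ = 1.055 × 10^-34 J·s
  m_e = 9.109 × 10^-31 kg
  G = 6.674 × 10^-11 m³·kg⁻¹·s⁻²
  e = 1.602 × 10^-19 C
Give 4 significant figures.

1.981 × 10^-26

Planck time: t_P = √(ℏG/c⁵) = 5.392 × 10^-44 s
atomic unit of time: τ_au = (4πε₀)²ℏ³/(m_e e⁴) = 2.423 × 10^-17 s
8.90 × 5.392 × 10^-44 / 2.423 × 10^-17 = 1.981 × 10^-26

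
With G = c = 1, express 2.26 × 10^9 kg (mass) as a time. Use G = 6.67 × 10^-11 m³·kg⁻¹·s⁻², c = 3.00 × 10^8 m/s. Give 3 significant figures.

Mass → time via G/c³.
2.26 × 10^9 kg × (G/c³) = 5.58 × 10^-27 s

5.58 × 10^-27 s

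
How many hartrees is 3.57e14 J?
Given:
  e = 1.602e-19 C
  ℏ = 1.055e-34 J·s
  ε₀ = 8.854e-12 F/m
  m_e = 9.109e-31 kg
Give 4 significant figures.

8.199e31

hartree: E_h = m_e e⁴/(4πε₀ℏ)² = 4.354e-18 J.
3.57e14 / 4.354e-18 = 8.199e31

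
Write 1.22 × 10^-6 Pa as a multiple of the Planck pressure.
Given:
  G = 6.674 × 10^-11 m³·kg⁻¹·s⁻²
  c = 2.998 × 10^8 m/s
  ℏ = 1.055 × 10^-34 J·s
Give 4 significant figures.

Planck pressure: p_P = c⁷/(ℏG²) = 4.632 × 10^113 Pa.
1.22 × 10^-6 / 4.632 × 10^113 = 2.634 × 10^-120

2.634 × 10^-120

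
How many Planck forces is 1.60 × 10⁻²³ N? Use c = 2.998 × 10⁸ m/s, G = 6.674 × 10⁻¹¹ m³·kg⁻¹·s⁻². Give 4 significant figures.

Planck force: F_P = c⁴/G = 1.210 × 10⁴⁴ N.
1.60 × 10⁻²³ / 1.210 × 10⁴⁴ = 1.322 × 10⁻⁶⁷

1.322 × 10⁻⁶⁷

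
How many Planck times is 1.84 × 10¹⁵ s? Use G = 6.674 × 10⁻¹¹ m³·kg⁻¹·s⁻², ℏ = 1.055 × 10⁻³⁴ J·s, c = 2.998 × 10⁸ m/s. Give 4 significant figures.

Planck time: t_P = √(ℏG/c⁵) = 5.392 × 10⁻⁴⁴ s.
1.84 × 10¹⁵ / 5.392 × 10⁻⁴⁴ = 3.413 × 10⁵⁸

3.413 × 10⁵⁸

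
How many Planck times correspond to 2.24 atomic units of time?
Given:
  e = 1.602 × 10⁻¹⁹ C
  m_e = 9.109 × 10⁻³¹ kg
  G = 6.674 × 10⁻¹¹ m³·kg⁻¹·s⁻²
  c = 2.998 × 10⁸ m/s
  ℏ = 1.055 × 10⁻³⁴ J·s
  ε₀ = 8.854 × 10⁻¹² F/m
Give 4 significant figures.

1.007 × 10²⁷

atomic unit of time: τ_au = (4πε₀)²ℏ³/(m_e e⁴) = 2.423 × 10⁻¹⁷ s
Planck time: t_P = √(ℏG/c⁵) = 5.392 × 10⁻⁴⁴ s
2.24 × 2.423 × 10⁻¹⁷ / 5.392 × 10⁻⁴⁴ = 1.007 × 10²⁷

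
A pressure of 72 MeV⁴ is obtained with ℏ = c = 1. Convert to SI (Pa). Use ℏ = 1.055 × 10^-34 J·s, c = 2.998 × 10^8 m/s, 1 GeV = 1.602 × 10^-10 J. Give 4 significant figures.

1.499 × 10^27 Pa

Pressure is [E]/[L]³ = [E]⁴/(ℏc)³.
1 GeV⁴ → 1/(ℏc)³ × (1 GeV in J)⁴ = 2.082 × 10^37 Pa.
Convert the energy scale: 72 MeV⁴ = 7.20 × 10^-11 GeV⁴.
Result: 7.20 × 10^-11 × 2.082 × 10^37 = 1.499 × 10^27 Pa.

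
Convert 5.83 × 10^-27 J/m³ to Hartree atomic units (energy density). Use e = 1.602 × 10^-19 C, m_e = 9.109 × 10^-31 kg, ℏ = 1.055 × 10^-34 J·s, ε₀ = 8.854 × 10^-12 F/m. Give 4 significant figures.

1.990 × 10^-40

atomic unit of energy density: u_au = E_h/a₀³ = m_e⁴e¹⁰/((4πε₀)⁵ℏ⁸) = 2.929 × 10^13 J/m³.
5.83 × 10^-27 / 2.929 × 10^13 = 1.990 × 10^-40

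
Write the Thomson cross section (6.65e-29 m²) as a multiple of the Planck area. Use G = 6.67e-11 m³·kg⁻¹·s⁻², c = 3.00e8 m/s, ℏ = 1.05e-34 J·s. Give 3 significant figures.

2.56e41

Planck area: A_P = ℏG/c³ = 2.59e-70 m².
6.65e-29 / 2.59e-70 = 2.56e41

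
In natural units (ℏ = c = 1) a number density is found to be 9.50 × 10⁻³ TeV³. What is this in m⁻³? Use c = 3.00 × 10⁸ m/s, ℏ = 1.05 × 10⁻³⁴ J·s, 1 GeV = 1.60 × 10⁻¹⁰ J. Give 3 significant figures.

Number density is [L]⁻³ = [E]³/(ℏc)³.
1 GeV³ → 1/(ℏc)³ × (1 GeV in J)³ = 1.31 × 10⁴⁷ m⁻³.
Convert the energy scale: 9.50 × 10⁻³ TeV³ = 9.50 × 10⁶ GeV³.
Result: 9.50 × 10⁶ × 1.31 × 10⁴⁷ = 1.24 × 10⁵⁴ m⁻³.

1.24 × 10⁵⁴ m⁻³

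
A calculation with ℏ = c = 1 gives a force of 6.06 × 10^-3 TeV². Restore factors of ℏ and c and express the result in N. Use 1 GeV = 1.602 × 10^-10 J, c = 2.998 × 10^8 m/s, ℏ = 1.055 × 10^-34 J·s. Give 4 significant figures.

Force is [E]/[L] = [E]²/(ℏc); restore (ℏc)⁻¹.
1 GeV² → 1/(ℏc) × (1 GeV in J)² = 8.114 × 10^5 N.
Convert the energy scale: 6.06 × 10^-3 TeV² = 6.06 × 10^3 GeV².
Result: 6.06 × 10^3 × 8.114 × 10^5 = 4.917 × 10^9 N.

4.917 × 10^9 N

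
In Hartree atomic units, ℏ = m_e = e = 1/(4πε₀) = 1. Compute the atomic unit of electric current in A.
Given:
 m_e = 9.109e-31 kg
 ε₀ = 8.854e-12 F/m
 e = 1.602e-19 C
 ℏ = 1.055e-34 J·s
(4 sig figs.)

6.612e-3 A

The unique combination of the constants set to 1 with dimensions of current is I_au = e E_h/ℏ = m_e e⁵/((4πε₀)²ℏ³).
E_h = 4.354e-18 J
e·E_h/ℏ = 6.612e-3 A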